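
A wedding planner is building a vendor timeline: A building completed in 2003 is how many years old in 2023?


Birth year: 2003
Current year: 2023
Age = current year - birth year
Age = 2023 - 2003 = 20

20


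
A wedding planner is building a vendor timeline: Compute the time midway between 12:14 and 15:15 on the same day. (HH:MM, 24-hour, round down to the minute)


Start time: 12:14 = 734 minutes from midnight
End time: 15:15 = 915 minutes from midnight
Sum: 734 + 915 = 1649
Midpoint: 1649 / 2 = 824 minutes
Convert: 824 / 60 = 13 hours, 44 minutes
Result: 13:44

13:44


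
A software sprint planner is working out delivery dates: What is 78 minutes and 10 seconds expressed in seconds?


Minutes: 78
Extra seconds: 10
Seconds per minute: 60
Minutes to seconds: 78 x 60 = 4680
Total: 4680 + 10 = 4690

4690


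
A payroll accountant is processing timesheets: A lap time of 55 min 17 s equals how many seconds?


Minutes: 55
Seconds: 17
Convert minutes to seconds: 55 x 60 = 3300
Add remaining seconds: 3300 + 17 = 3317

3317


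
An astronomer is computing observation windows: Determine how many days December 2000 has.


Month: December
Year: 2000
December is a 31-day month
Total: 31 days

31


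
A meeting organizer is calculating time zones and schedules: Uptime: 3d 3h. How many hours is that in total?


Days: 3
Extra hours: 3
Hours per day: 24
Days to hours: 3 x 24 = 72
Total: 72 + 3 = 75

75


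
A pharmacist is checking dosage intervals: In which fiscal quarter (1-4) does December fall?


Month: December (month 12)
Q1: January-March (months 1-3)
Q2: April-June (months 4-6)
Q3: July-September (months 7-9)
Q4: October-December (months 10-12)
Month 12 falls in Q4

4


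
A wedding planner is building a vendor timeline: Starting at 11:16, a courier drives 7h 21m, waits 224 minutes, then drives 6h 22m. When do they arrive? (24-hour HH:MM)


Depart: 11:16
Leg 1: +441 min -> 18:37
Layover: +224 min -> 22:21
Leg 2: +382 min -> 04:43
Total travel: 1047 minutes = 17h 27m
Arrival: 04:43

04:43


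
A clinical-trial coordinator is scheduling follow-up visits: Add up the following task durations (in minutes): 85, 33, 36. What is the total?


Durations: 85, 33, 36
Running sum: 85
+ 33 = 118
+ 36 = 154
Total duration: 154 minutes
That is 2 hours and 34 minutes

154


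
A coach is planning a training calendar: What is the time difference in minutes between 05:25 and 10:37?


Start time: 05:25 = 325 minutes from midnight
End time: 10:37 = 637 minutes from midnight
Difference: 637 - 325 = 312 minutes
That is 5 hours and 12 minutes

312


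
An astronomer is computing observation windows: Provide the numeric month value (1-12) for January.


Calendar month order:
1. January <--
2. February
January is month number 1

1


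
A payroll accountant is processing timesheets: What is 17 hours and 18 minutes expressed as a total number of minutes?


Hours: 17
Minutes: 18
Convert hours to minutes: 17 x 60 = 1020
Add remaining minutes: 1020 + 18 = 1038

1038


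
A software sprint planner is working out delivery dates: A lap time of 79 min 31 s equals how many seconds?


Minutes: 79
Seconds: 31
Convert minutes to seconds: 79 x 60 = 4740
Add remaining seconds: 4740 + 31 = 4771

4771


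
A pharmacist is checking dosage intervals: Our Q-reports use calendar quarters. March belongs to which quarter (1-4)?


Month: March (month 3)
Q1: January-March (months 1-3)
Q2: April-June (months 4-6)
Q3: July-September (months 7-9)
Q4: October-December (months 10-12)
Month 3 falls in Q1

1


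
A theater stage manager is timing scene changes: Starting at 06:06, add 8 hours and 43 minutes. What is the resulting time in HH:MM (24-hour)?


Start time: 06:06
Adding: 8 hours 43 minutes
Minutes: 6 + 43 = 49
Hours: 6 + 8 + 0 = 14
Result: 14:49

14:49


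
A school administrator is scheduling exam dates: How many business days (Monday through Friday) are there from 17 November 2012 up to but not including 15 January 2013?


Start: 2012-11-17 (Saturday)
End (exclusive): 2013-01-15 (Tuesday)
Total calendar days: 59
Full weeks: 59 // 7 = 8 -> 40 weekdays
Remaining 3 days starting on Saturday:
  Sat(-), Sun(-), Mon(w) -> 1 weekdays
Total business days: 40 + 1 = 41

41


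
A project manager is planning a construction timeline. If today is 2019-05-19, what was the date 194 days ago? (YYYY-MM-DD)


Start: 2019-05-19
Subtracting 194 days
Days already passed in May: 19
After going back through May: 175 more days to subtract
April 2019: 30 days, 145 remaining
March 2019: 31 days, 114 remaining
February 2019: 28 days, 86 remaining
January 2019: 31 days, 55 remaining
Result: 2018-11-06

2018-11-06


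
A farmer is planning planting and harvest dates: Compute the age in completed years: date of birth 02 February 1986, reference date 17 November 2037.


Birth: 1986-02-02
Reference: 2037-11-17
Year difference: 2037 - 1986 = 51
Has birthday (02-02) occurred by 11-17? Yes
Age in full years: 51

51


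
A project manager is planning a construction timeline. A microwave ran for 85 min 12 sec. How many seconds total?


Minutes: 85
Extra seconds: 12
Seconds per minute: 60
Minutes to seconds: 85 x 60 = 5100
Total: 5100 + 12 = 5112

5112


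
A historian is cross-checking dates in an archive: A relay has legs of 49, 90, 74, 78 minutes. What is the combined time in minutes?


Durations: 49, 90, 74, 78
Running sum: 49
+ 90 = 139
+ 74 = 213
+ 78 = 291
Total duration: 291 minutes
That is 4 hours and 51 minutes

291


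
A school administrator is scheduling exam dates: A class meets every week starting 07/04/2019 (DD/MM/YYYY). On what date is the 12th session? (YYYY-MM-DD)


First occurrence: 2019-04-07 (occurrence 1)
Each occurrence is 7 days after the previous.
Occurrence 12 is 11 weeks after the first.
11 weeks = 77 days
2019-04-07 + 77 days = 2019-06-23

2019-06-23


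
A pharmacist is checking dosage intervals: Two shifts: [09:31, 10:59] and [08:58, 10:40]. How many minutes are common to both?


Interval A: [571, 659] minutes from midnight
Interval B: [538, 640] minutes from midnight
Overlap start = max(571, 538) = 571
Overlap end = min(659, 640) = 640
Overlap = 640 - 571 = 69 minutes

69


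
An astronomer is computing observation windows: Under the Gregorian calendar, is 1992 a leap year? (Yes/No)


Year: 1992
Divisible by 4? 1992 / 4 = 498.0 -> Yes
Divisible by 100? 1992 / 100 = 19.92 -> No
Divisible by 4 but not 100, so it IS a leap year

Yes


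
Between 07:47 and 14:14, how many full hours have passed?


Start: 07:47
End: 14:14
Hour difference: 14 - 7 = 7 hours
Minute difference: 14 - 47 = -33 minutes
Total minutes: 387
Complete hours: 387 / 60 = 6 (remainder 27)

6


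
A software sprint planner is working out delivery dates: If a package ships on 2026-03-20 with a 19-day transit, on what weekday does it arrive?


Start: 2026-03-20 (Friday)
Step 1 - find target date: add 19 days
  2026-03-20 + 19 days = 2026-04-08
Step 2 - day of week:
  19 mod 7 = 5
  Friday + 5 days -> Wednesday
Result: Wednesday (2026-04-08)

Wednesday


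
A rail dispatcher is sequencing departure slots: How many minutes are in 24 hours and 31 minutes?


Hours: 24
Extra minutes: 31
Minutes per hour: 60
Hours to minutes: 24 x 60 = 1440
Total: 1440 + 31 = 1471

1471


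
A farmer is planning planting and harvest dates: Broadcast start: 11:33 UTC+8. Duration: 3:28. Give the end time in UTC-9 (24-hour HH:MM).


Start: 11:33 in UTC+8
Step 1 - add duration:
  minutes: 33 + 28 = 61 (carry 1h)
  hours: 11 + 3 + 1 = 15
  end in UTC+8: 15:01
Step 2 - convert UTC+8 -> UTC-9:
  offset difference: -9 - (8) = -17 hours
  15 + (-17) = -2 -> mod 24 = 22
Result: 22:01 in UTC-9

22:01


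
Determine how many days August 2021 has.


Month: August
Year: 2021
August is a 31-day month
Total: 31 days

31


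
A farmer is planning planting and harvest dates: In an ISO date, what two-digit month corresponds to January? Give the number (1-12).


Calendar month order:
1. January <--
2. February
January is month number 1

1


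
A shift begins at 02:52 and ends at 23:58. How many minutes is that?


Start time: 02:52 = 172 minutes from midnight
End time: 23:58 = 1438 minutes from midnight
Difference: 1438 - 172 = 1266 minutes
That is 21 hours and 6 minutes

1266


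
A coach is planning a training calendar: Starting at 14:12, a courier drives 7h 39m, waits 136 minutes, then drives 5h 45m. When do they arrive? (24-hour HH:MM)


Depart: 14:12
Leg 1: +459 min -> 21:51
Layover: +136 min -> 00:07
Leg 2: +345 min -> 05:52
Total travel: 940 minutes = 15h 40m
Arrival: 05:52

05:52


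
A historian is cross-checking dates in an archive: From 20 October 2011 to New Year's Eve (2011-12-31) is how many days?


Start: October 20, 2011
End: December 31, 2011
Days left in October: 11
November: 30
December: 31
Sum of remaining months: 61
Total: 11 + 61 = 72

72


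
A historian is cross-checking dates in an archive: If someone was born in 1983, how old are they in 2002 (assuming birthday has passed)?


Birth year: 1983
Current year: 2002
Age = current year - birth year
Age = 2002 - 1983 = 19

19


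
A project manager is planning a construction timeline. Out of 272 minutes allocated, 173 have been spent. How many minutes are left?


Total budget: 272 minutes
Time used: 173 minutes
Remaining: 272 - 173 = 99 minutes
Percent used: 63.6%
Percent remaining: 36.4%

99


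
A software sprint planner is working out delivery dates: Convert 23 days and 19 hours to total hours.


Days: 23
Extra hours: 19
Hours per day: 24
Days to hours: 23 x 24 = 552
Total: 552 + 19 = 571

571


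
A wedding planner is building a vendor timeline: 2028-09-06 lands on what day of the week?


Date: 2028-09-06
January 1, 2028 is a Saturday
Day of year: 250
Offset from Jan 1: 249 days
249 mod 7 = 4
Result: Wednesday

Wednesday


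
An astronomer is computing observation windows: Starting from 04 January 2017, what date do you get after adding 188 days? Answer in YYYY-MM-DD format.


Start: 2017-01-04
Adding 188 days
Days remaining in January: 27
After January: 161 days still to add
February 2017: 28 days, 133 remaining
March 2017: 31 days, 102 remaining
April 2017: 30 days, 72 remaining
May 2017: 31 days, 41 remaining
Result: 2017-07-11

2017-07-11


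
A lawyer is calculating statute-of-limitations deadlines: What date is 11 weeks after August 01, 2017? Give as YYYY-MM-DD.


Start: 2017-08-01
Weeks to add: 11
Convert to days: 11 x 7 = 77 days
Add 77 days to 2017-08-01
Result: 2017-10-17

2017-10-17


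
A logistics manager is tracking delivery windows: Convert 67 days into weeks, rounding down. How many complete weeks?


Total days: 67
Days per week: 7
Division: 67 / 7 = 9 remainder 4
Complete weeks: 9
Remaining days: 4

9


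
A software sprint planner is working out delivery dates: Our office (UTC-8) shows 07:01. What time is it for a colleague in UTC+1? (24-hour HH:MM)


Local time: 07:01 at UTC-8 (offset -8h)
Target zone: UTC+1 (offset 1h)
Difference: 1 - (-8) = 9 hours
Calculation: 7 + (9) = 16
Result: 16:01

16:01


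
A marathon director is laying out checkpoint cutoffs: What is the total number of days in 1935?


Year: 1935
Check leap year rules:
Divisible by 4? No
1935 is not a leap year
Days: 365

365


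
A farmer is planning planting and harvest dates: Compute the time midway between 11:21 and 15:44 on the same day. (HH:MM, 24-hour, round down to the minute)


Start time: 11:21 = 681 minutes from midnight
End time: 15:44 = 944 minutes from midnight
Sum: 681 + 944 = 1625
Midpoint: 1625 / 2 = 812 minutes
Convert: 812 / 60 = 13 hours, 32 minutes
Result: 13:32

13:32


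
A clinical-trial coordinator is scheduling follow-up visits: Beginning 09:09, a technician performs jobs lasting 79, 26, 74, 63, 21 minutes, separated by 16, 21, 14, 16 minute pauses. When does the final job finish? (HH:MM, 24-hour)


Start: 09:09 = 549 min from midnight
  after task 1 (79 min): 10:28
  after break (16 min): 10:44
  after task 2 (26 min): 11:10
  after break (21 min): 11:31
  after task 3 (74 min): 12:45
  after break (14 min): 12:59
  after task 4 (63 min): 14:02
  after break (16 min): 14:18
  after task 5 (21 min): 14:39
Total elapsed: 330 minutes
End time: 14:39

14:39


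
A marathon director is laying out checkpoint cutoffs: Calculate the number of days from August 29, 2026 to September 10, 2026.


Start date: 2026-08-29
End date: 2026-09-10
Aug 2026: +3 days
Sep 2026: +9 days
Total: 12 days

12


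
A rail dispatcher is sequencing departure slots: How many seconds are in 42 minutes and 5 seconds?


Minutes: 42
Extra seconds: 5
Seconds per minute: 60
Minutes to seconds: 42 x 60 = 2520
Total: 2520 + 5 = 2525

2525


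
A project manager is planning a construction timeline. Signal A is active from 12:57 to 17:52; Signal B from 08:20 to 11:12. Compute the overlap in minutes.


Interval A: [777, 1072] minutes from midnight
Interval B: [500, 672] minutes from midnight
Overlap start = max(777, 500) = 777
Overlap end = min(1072, 672) = 672
End <= start, so the intervals do not overlap: 0 minutes

0


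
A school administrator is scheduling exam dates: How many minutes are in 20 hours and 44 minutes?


Hours: 20
Extra minutes: 44
Minutes per hour: 60
Hours to minutes: 20 x 60 = 1200
Total: 1200 + 44 = 1244

1244


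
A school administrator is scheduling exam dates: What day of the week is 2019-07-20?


Date: 2019-07-20
January 1, 2019 is a Tuesday
Day of year: 201
Offset from Jan 1: 200 days
200 mod 7 = 4
Result: Saturday

Saturday


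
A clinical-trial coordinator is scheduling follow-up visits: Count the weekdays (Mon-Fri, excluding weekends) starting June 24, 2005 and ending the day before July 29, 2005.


Start: 2005-06-24 (Friday)
End (exclusive): 2005-07-29 (Friday)
Total calendar days: 35
Full weeks: 35 // 7 = 5 -> 25 weekdays
Remaining 0 days starting on Friday:
Total business days: 25 + 0 = 25

25


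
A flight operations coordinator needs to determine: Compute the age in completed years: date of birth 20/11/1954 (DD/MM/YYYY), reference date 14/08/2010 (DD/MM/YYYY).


Birth: 1954-11-20
Reference: 2010-08-14
Year difference: 2010 - 1954 = 56
Has birthday (11-20) occurred by 08-14? No
Birthday not yet reached this year -> subtract 1
Age in full years: 55

55


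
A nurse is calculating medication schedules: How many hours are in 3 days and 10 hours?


Days: 3
Extra hours: 10
Hours per day: 24
Days to hours: 3 x 24 = 72
Total: 72 + 10 = 82

82


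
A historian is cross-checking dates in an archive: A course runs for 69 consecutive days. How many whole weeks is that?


Total days: 69
Days per week: 7
Division: 69 / 7 = 9 remainder 6
Complete weeks: 9
Remaining days: 6

9


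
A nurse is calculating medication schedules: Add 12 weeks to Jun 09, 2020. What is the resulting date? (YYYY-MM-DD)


Start: 2020-06-09
Weeks to add: 12
Convert to days: 12 x 7 = 84 days
Add 84 days to 2020-06-09
Result: 2020-09-01

2020-09-01


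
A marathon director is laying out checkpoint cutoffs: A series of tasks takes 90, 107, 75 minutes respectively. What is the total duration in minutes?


Durations: 90, 107, 75
Running sum: 90
+ 107 = 197
+ 75 = 272
Total duration: 272 minutes
That is 4 hours and 32 minutes

272


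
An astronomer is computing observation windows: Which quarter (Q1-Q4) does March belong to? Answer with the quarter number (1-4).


Month: March (month 3)
Q1: January-March (months 1-3)
Q2: April-June (months 4-6)
Q3: July-September (months 7-9)
Q4: October-December (months 10-12)
Month 3 falls in Q1

1


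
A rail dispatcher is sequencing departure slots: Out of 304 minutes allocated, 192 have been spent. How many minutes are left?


Total budget: 304 minutes
Time used: 192 minutes
Remaining: 304 - 192 = 112 minutes
Percent used: 63.2%
Percent remaining: 36.8%

112


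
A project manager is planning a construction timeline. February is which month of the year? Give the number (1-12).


Calendar month order:
1. January
2. February <--
3. March
February is month number 2

2


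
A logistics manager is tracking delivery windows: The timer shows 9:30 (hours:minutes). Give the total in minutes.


Hours: 9
Minutes: 30
Convert hours to minutes: 9 x 60 = 540
Add remaining minutes: 540 + 30 = 570

570


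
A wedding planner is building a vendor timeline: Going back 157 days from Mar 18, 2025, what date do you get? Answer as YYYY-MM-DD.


Start: 2025-03-18
Subtracting 157 days
Days already passed in March: 18
After going back through March: 139 more days to subtract
February 2025: 28 days, 111 remaining
January 2025: 31 days, 80 remaining
December 2024: 31 days, 49 remaining
November 2024: 30 days, 19 remaining
Result: 2024-10-12

2024-10-12


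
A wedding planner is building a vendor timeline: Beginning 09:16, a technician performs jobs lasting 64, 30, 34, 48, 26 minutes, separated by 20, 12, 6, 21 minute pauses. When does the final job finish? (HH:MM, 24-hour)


Start: 09:16 = 556 min from midnight
  after task 1 (64 min): 10:20
  after break (20 min): 10:40
  after task 2 (30 min): 11:10
  after break (12 min): 11:22
  after task 3 (34 min): 11:56
  after break (6 min): 12:02
  after task 4 (48 min): 12:50
  after break (21 min): 13:11
  after task 5 (26 min): 13:37
Total elapsed: 261 minutes
End time: 13:37

13:37


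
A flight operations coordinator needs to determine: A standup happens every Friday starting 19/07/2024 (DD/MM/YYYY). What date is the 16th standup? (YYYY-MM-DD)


First occurrence: 2024-07-19 (occurrence 1)
Each occurrence is 7 days after the previous.
Occurrence 16 is 15 weeks after the first.
15 weeks = 105 days
2024-07-19 + 105 days = 2024-11-01

2024-11-01


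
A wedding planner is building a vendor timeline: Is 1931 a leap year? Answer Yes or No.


Year: 1931
Divisible by 4? 1931 / 4 = 482.75 -> No
Not divisible by 4, so NOT a leap year

No


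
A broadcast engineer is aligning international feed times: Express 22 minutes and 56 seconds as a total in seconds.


Minutes: 22
Seconds: 56
Convert minutes to seconds: 22 x 60 = 1320
Add remaining seconds: 1320 + 56 = 1376

1376


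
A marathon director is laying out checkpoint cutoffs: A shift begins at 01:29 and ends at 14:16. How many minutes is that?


Start time: 01:29 = 89 minutes from midnight
End time: 14:16 = 856 minutes from midnight
Difference: 856 - 89 = 767 minutes
That is 12 hours and 47 minutes

767


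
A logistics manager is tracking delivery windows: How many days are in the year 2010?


Year: 2010
Check leap year rules:
Divisible by 4? No
2010 is not a leap year
Days: 365

365


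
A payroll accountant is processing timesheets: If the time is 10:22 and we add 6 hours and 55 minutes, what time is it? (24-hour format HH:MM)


Start time: 10:22
Adding: 6 hours 55 minutes
Minutes: 22 + 55 = 77
Minute overflow: 77 >= 60, so carry 1 hour, minutes = 17
Hours: 10 + 6 + 1 = 17
Result: 17:17

17:17


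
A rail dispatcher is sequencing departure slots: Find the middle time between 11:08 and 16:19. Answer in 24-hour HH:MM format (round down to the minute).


Start time: 11:08 = 668 minutes from midnight
End time: 16:19 = 979 minutes from midnight
Sum: 668 + 979 = 1647
Midpoint: 1647 / 2 = 823 minutes
Convert: 823 / 60 = 13 hours, 43 minutes
Result: 13:43

13:43


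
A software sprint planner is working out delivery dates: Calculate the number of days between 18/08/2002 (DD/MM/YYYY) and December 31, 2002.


Start: August 18, 2002
End: December 31, 2002
Days left in August: 13
September: 30
October: 31
November: 30
December: 31
Sum of remaining months: 122
Total: 13 + 122 = 135

135


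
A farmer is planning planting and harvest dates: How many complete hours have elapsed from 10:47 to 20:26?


Start: 10:47
End: 20:26
Hour difference: 20 - 10 = 10 hours
Minute difference: 26 - 47 = -21 minutes
Total minutes: 579
Complete hours: 579 / 60 = 9 (remainder 39)

9


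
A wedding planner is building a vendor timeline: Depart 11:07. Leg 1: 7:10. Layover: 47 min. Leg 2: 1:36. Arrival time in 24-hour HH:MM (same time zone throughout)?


Depart: 11:07
Leg 1: +430 min -> 18:17
Layover: +47 min -> 19:04
Leg 2: +96 min -> 20:40
Total travel: 573 minutes = 9h 33m
Arrival: 20:40

20:40


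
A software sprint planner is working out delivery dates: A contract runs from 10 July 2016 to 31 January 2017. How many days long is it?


Start date: 2016-07-10
End date: 2017-01-31
Jul 2016: +22 days
Aug 2016: +31 days
Sep 2016: +30 days
... (4 more months)
Total: 205 days

205


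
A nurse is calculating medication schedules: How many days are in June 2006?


Month: June
Year: 2006
June is a 30-day month
Total: 30 days

30


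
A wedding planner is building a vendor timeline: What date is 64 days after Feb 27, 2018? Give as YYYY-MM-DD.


Start: 2018-02-27
Adding 64 days
Days remaining in February: 1
After February: 63 days still to add
March 2018: 31 days, 32 remaining
April 2018: 30 days, 2 remaining
May 2018 has 31 days, need 2
Result: 2018-05-02

2018-05-02


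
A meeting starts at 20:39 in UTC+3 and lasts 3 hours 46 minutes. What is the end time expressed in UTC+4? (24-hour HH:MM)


Start: 20:39 in UTC+3
Step 1 - add duration:
  minutes: 39 + 46 = 85 (carry 1h)
  hours: 20 + 3 + 1 = 24
  end in UTC+3: 00:25
Step 2 - convert UTC+3 -> UTC+4:
  offset difference: 4 - (3) = 1 hours
  0 + (1) = 1 -> mod 24 = 1
Result: 01:25 in UTC+4

01:25


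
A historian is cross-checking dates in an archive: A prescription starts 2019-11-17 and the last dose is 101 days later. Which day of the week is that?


Start: 2019-11-17 (Sunday)
Step 1 - find target date: add 101 days
  2019-11-17 + 101 days = 2020-02-26
Step 2 - day of week:
  101 mod 7 = 3
  Sunday + 3 days -> Wednesday
Result: Wednesday (2020-02-26)

Wednesday


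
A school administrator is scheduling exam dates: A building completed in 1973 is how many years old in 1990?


Birth year: 1973
Current year: 1990
Age = current year - birth year
Age = 1990 - 1973 = 17

17


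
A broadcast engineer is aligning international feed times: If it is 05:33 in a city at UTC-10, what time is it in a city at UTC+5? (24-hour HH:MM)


Local time: 05:33 at UTC-10 (offset -10h)
Target zone: UTC+5 (offset 5h)
Difference: 5 - (-10) = 15 hours
Calculation: 5 + (15) = 20
Result: 20:33

20:33


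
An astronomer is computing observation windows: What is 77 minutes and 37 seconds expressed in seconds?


Minutes: 77
Extra seconds: 37
Seconds per minute: 60
Minutes to seconds: 77 x 60 = 4620
Total: 4620 + 37 = 4657

4657


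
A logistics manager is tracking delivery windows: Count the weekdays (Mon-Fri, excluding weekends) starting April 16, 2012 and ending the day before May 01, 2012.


Start: 2012-04-16 (Monday)
End (exclusive): 2012-05-01 (Tuesday)
Total calendar days: 15
Full weeks: 15 // 7 = 2 -> 10 weekdays
Remaining 1 days starting on Monday:
  Mon(w) -> 1 weekdays
Total business days: 10 + 1 = 11

11


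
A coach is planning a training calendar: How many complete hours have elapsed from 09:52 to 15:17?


Start: 09:52
End: 15:17
Hour difference: 15 - 9 = 6 hours
Minute difference: 17 - 52 = -35 minutes
Total minutes: 325
Complete hours: 325 / 60 = 5 (remainder 25)

5


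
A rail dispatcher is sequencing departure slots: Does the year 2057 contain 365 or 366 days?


Year: 2057
Check leap year rules:
Divisible by 4? No
2057 is not a leap year
Days: 365

365


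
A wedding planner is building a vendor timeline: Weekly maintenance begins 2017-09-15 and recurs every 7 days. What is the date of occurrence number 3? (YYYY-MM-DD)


First occurrence: 2017-09-15 (occurrence 1)
Each occurrence is 7 days after the previous.
Occurrence 3 is 2 weeks after the first.
2 weeks = 14 days
2017-09-15 + 14 days = 2017-09-29

2017-09-29


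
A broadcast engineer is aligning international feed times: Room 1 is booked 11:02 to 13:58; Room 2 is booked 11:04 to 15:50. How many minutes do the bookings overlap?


Interval A: [662, 838] minutes from midnight
Interval B: [664, 950] minutes from midnight
Overlap start = max(662, 664) = 664
Overlap end = min(838, 950) = 838
Overlap = 838 - 664 = 174 minutes

174


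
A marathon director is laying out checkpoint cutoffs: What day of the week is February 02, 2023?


Date: 2023-02-02
January 1, 2023 is a Sunday
Day of year: 33
Offset from Jan 1: 32 days
32 mod 7 = 4
Result: Thursday

Thursday


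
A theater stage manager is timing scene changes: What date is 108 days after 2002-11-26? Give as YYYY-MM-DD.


Start: 2002-11-26
Adding 108 days
Days remaining in November: 4
After November: 104 days still to add
December 2002: 31 days, 73 remaining
January 2003: 31 days, 42 remaining
February 2003: 28 days, 14 remaining
March 2003 has 31 days, need 14
Result: 2003-03-14

2003-03-14


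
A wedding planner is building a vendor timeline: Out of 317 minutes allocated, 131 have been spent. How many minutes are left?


Total budget: 317 minutes
Time used: 131 minutes
Remaining: 317 - 131 = 186 minutes
Percent used: 41.3%
Percent remaining: 58.7%

186


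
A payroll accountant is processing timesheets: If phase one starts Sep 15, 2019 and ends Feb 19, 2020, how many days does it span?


Start date: 2019-09-15
End date: 2020-02-19
Sep 2019: +16 days
Oct 2019: +31 days
Nov 2019: +30 days
... (3 more months)
Total: 157 days

157


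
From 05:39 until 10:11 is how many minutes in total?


Start time: 05:39 = 339 minutes from midnight
End time: 10:11 = 611 minutes from midnight
Difference: 611 - 339 = 272 minutes
That is 4 hours and 32 minutes

272


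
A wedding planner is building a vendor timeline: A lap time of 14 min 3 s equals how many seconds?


Minutes: 14
Seconds: 3
Convert minutes to seconds: 14 x 60 = 840
Add remaining seconds: 840 + 3 = 843

843


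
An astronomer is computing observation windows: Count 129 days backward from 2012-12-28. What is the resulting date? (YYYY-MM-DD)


Start: 2012-12-28
Subtracting 129 days
Days already passed in December: 28
After going back through December: 101 more days to subtract
November 2012: 30 days, 71 remaining
October 2012: 31 days, 40 remaining
September 2012: 30 days, 10 remaining
August 2012 has 31 days, need 10
Result: 2012-08-21

2012-08-21


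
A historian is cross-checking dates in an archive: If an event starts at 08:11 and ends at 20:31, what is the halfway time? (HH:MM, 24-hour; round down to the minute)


Start time: 08:11 = 491 minutes from midnight
End time: 20:31 = 1231 minutes from midnight
Sum: 491 + 1231 = 1722
Midpoint: 1722 / 2 = 861 minutes
Convert: 861 / 60 = 14 hours, 21 minutes
Result: 14:21

14:21


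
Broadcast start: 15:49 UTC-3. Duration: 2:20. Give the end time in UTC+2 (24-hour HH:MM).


Start: 15:49 in UTC-3
Step 1 - add duration:
  minutes: 49 + 20 = 69 (carry 1h)
  hours: 15 + 2 + 1 = 18
  end in UTC-3: 18:09
Step 2 - convert UTC-3 -> UTC+2:
  offset difference: 2 - (-3) = 5 hours
  18 + (5) = 23 -> mod 24 = 23
Result: 23:09 in UTC+2

23:09


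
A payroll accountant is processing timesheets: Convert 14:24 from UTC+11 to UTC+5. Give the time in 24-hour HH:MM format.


Local time: 14:24 at UTC+11 (offset 11h)
Target zone: UTC+5 (offset 5h)
Difference: 5 - (11) = -6 hours
Calculation: 14 + (-6) = 8
Result: 08:24

08:24


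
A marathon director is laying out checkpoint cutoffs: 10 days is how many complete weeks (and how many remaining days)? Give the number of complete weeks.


Total days: 10
Days per week: 7
Division: 10 / 7 = 1 remainder 3
Complete weeks: 1
Remaining days: 3

1


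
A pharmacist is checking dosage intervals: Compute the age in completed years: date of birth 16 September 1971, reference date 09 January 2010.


Birth: 1971-09-16
Reference: 2010-01-09
Year difference: 2010 - 1971 = 39
Has birthday (09-16) occurred by 01-09? No
Birthday not yet reached this year -> subtract 1
Age in full years: 38

38


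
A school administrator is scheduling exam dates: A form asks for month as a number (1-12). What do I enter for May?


Calendar month order:
4. April
5. May <--
6. June
May is month number 5

5


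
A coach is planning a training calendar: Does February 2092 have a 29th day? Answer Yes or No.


Year: 2092
Divisible by 4? 2092 / 4 = 523.0 -> Yes
Divisible by 100? 2092 / 100 = 20.92 -> No
Divisible by 4 but not 100, so it IS a leap year

Yes


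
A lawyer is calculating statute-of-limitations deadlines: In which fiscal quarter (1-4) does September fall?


Month: September (month 9)
Q1: January-March (months 1-3)
Q2: April-June (months 4-6)
Q3: July-September (months 7-9)
Q4: October-December (months 10-12)
Month 9 falls in Q3

3


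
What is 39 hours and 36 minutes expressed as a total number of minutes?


Hours: 39
Minutes: 36
Convert hours to minutes: 39 x 60 = 2340
Add remaining minutes: 2340 + 36 = 2376

2376


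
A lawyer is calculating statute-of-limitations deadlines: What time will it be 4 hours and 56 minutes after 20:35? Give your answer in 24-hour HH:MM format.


Start time: 20:35
Adding: 4 hours 56 minutes
Minutes: 35 + 56 = 91
Minute overflow: 91 >= 60, so carry 1 hour, minutes = 31
Hours: 20 + 4 + 1 = 25
Hour wraparound: 25 mod 24 = 1
Result: 01:31

01:31


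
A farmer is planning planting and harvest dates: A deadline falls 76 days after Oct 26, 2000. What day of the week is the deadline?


Start: 2000-10-26 (Thursday)
Step 1 - find target date: add 76 days
  2000-10-26 + 76 days = 2001-01-10
Step 2 - day of week:
  76 mod 7 = 6
  Thursday + 6 days -> Wednesday
Result: Wednesday (2001-01-10)

Wednesday


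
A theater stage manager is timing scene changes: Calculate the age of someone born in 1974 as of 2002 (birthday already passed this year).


Birth year: 1974
Current year: 2002
Age = current year - birth year
Age = 2002 - 1974 = 28

28


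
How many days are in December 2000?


Month: December
Year: 2000
December is a 31-day month
Total: 31 days

31


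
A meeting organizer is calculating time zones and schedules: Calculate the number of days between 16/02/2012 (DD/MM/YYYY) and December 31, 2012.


Start: February 16, 2012
End: December 31, 2012
Days left in February: 13
March: 31
April: 30
May: 31
June: 30
... plus remaining months
Sum of remaining months: 306
Total: 13 + 306 = 319

319


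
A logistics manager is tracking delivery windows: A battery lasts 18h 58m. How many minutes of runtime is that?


Hours: 18
Extra minutes: 58
Minutes per hour: 60
Hours to minutes: 18 x 60 = 1080
Total: 1080 + 58 = 1138

1138


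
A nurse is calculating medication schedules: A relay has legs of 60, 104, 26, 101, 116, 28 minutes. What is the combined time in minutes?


Durations: 60, 104, 26, 101, 116, 28
Running sum: 60
+ 104 = 164
+ 26 = 190
+ 101 = 291
+ 116 = 407
+ 28 = 435
Total duration: 435 minutes
That is 7 hours and 15 minutes

435


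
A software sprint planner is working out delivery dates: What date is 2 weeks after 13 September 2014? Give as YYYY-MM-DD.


Start: 2014-09-13
Weeks to add: 2
Convert to days: 2 x 7 = 14 days
Add 14 days to 2014-09-13
Result: 2014-09-27

2014-09-27


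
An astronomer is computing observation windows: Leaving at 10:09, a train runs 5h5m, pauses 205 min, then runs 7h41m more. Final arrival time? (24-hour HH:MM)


Depart: 10:09
Leg 1: +305 min -> 15:14
Layover: +205 min -> 18:39
Leg 2: +461 min -> 02:20
Total travel: 971 minutes = 16h 11m
Arrival: 02:20

02:20


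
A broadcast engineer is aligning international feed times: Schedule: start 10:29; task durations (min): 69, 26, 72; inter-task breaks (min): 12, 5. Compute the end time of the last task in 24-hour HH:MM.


Start: 10:29 = 629 min from midnight
  after task 1 (69 min): 11:38
  after break (12 min): 11:50
  after task 2 (26 min): 12:16
  after break (5 min): 12:21
  after task 3 (72 min): 13:33
Total elapsed: 184 minutes
End time: 13:33

13:33


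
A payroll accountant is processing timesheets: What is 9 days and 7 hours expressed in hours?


Days: 9
Extra hours: 7
Hours per day: 24
Days to hours: 9 x 24 = 216
Total: 216 + 7 = 223

223


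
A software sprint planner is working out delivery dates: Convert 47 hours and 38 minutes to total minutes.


Hours: 47
Extra minutes: 38
Minutes per hour: 60
Hours to minutes: 47 x 60 = 2820
Total: 2820 + 38 = 2858

2858


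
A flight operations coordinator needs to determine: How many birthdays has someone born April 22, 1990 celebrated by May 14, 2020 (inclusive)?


Birth: 1990-04-22
Reference: 2020-05-14
Year difference: 2020 - 1990 = 30
Has birthday (04-22) occurred by 05-14? Yes
Age in full years: 30

30


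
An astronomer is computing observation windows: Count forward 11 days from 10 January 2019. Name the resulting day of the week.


Start: 2019-01-10 (Thursday)
Step 1 - find target date: add 11 days
  2019-01-10 + 11 days = 2019-01-21
Step 2 - day of week:
  11 mod 7 = 4
  Thursday + 4 days -> Monday
Result: Monday (2019-01-21)

Monday


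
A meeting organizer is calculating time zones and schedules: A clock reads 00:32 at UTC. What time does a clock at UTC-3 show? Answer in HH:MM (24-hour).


Local time: 00:32 at UTC (offset 0h)
Target zone: UTC-3 (offset -3h)
Difference: -3 - (0) = -3 hours
Calculation: 0 + (-3) = -3
Wraparound: (-3) mod 24 = 21
Result: 21:32

21:32


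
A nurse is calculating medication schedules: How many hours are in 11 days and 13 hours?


Days: 11
Extra hours: 13
Hours per day: 24
Days to hours: 11 x 24 = 264
Total: 264 + 13 = 277

277


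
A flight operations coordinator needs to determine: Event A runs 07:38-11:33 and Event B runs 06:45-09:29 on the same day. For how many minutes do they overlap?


Interval A: [458, 693] minutes from midnight
Interval B: [405, 569] minutes from midnight
Overlap start = max(458, 405) = 458
Overlap end = min(693, 569) = 569
Overlap = 569 - 458 = 111 minutes

111


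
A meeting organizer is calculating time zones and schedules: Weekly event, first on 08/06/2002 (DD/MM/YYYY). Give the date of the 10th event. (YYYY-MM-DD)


First occurrence: 2002-06-08 (occurrence 1)
Each occurrence is 7 days after the previous.
Occurrence 10 is 9 weeks after the first.
9 weeks = 63 days
2002-06-08 + 63 days = 2002-08-10

2002-08-10


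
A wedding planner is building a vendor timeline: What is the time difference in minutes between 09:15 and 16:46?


Start time: 09:15 = 555 minutes from midnight
End time: 16:46 = 1006 minutes from midnight
Difference: 1006 - 555 = 451 minutes
That is 7 hours and 31 minutes

451


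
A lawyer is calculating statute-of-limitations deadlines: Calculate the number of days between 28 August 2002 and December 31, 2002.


Start: August 28, 2002
End: December 31, 2002
Days left in August: 3
September: 30
October: 31
November: 30
December: 31
Sum of remaining months: 122
Total: 3 + 122 = 125

125


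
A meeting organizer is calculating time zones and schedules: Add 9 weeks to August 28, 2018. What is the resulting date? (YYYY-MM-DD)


Start: 2018-08-28
Weeks to add: 9
Convert to days: 9 x 7 = 63 days
Add 63 days to 2018-08-28
Result: 2018-10-30

2018-10-30


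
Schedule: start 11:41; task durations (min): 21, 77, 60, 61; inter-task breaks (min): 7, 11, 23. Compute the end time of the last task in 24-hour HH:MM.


Start: 11:41 = 701 min from midnight
  after task 1 (21 min): 12:02
  after break (7 min): 12:09
  after task 2 (77 min): 13:26
  after break (11 min): 13:37
  after task 3 (60 min): 14:37
  after break (23 min): 15:00
  after task 4 (61 min): 16:01
Total elapsed: 260 minutes
End time: 16:01

16:01


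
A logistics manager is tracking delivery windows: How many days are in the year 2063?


Year: 2063
Check leap year rules:
Divisible by 4? No
2063 is not a leap year
Days: 365

365


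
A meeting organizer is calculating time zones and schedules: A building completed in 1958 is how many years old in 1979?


Birth year: 1958
Current year: 1979
Age = current year - birth year
Age = 1979 - 1958 = 21

21


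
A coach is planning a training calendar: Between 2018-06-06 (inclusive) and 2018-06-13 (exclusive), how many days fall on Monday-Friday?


Start: 2018-06-06 (Wednesday)
End (exclusive): 2018-06-13 (Wednesday)
Total calendar days: 7
Full weeks: 7 // 7 = 1 -> 5 weekdays
Remaining 0 days starting on Wednesday:
Total business days: 5 + 0 = 5

5


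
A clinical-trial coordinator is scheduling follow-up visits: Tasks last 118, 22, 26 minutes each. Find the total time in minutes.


Durations: 118, 22, 26
Running sum: 118
+ 22 = 140
+ 26 = 166
Total duration: 166 minutes
That is 2 hours and 46 minutes

166


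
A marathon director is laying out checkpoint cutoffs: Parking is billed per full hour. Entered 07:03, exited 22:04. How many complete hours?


Start: 07:03
End: 22:04
Hour difference: 22 - 7 = 15 hours
Minute difference: 4 - 3 = 1 minutes
Total minutes: 901
Complete hours: 901 / 60 = 15 (remainder 1)

15


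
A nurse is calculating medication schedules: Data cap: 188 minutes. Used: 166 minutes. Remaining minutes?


Total budget: 188 minutes
Time used: 166 minutes
Remaining: 188 - 166 = 22 minutes
Percent used: 88.3%
Percent remaining: 11.7%

22


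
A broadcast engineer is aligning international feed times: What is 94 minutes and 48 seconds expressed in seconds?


Minutes: 94
Extra seconds: 48
Seconds per minute: 60
Minutes to seconds: 94 x 60 = 5640
Total: 5640 + 48 = 5688

5688


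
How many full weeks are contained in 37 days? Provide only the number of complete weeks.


Total days: 37
Days per week: 7
Division: 37 / 7 = 5 remainder 2
Complete weeks: 5
Remaining days: 2

5


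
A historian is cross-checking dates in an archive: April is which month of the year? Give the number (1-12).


Calendar month order:
3. March
4. April <--
5. May
April is month number 4

4


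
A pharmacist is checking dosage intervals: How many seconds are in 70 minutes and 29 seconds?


Minutes: 70
Seconds: 29
Convert minutes to seconds: 70 x 60 = 4200
Add remaining seconds: 4200 + 29 = 4229

4229


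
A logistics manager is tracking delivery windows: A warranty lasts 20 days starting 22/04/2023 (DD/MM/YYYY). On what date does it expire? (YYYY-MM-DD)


Start: 2023-04-22
Adding 20 days
Days remaining in April: 8
After April: 12 days still to add
May 2023 has 31 days, need 12
Result: 2023-05-12

2023-05-12


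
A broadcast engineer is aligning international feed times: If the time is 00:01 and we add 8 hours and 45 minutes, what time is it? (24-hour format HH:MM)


Start time: 00:01
Adding: 8 hours 45 minutes
Minutes: 1 + 45 = 46
Hours: 0 + 8 + 0 = 8
Result: 08:46

08:46


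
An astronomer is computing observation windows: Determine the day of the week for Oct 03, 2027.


Date: 2027-10-03
January 1, 2027 is a Friday
Day of year: 276
Offset from Jan 1: 275 days
275 mod 7 = 2
Result: Sunday

Sunday


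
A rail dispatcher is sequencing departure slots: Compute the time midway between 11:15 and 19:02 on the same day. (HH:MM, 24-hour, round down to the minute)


Start time: 11:15 = 675 minutes from midnight
End time: 19:02 = 1142 minutes from midnight
Sum: 675 + 1142 = 1817
Midpoint: 1817 / 2 = 908 minutes
Convert: 908 / 60 = 15 hours, 8 minutes
Result: 15:08

15:08


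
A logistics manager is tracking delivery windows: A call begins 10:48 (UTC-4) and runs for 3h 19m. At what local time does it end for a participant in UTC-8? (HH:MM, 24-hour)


Start: 10:48 in UTC-4
Step 1 - add duration:
  minutes: 48 + 19 = 67 (carry 1h)
  hours: 10 + 3 + 1 = 14
  end in UTC-4: 14:07
Step 2 - convert UTC-4 -> UTC-8:
  offset difference: -8 - (-4) = -4 hours
  14 + (-4) = 10 -> mod 24 = 10
Result: 10:07 in UTC-8

10:07
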